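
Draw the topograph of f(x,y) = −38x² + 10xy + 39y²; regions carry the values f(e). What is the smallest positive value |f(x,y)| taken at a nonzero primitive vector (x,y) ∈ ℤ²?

river: ρ → (39,68,-9)
river: ρ → (-9,76,7)
river: ρ → (7,64,-69)
river: ρ → (-69,74,2)
river: ρ → (2,74,-69)
river: ρ → (-69,64,7)
river: ρ → (7,76,-9)
river: ρ → (-9,68,39)
river: ρ → (39,10,-38)
river: ρ → (-38,66,11)
river: ρ → (11,66,-38)
river: ρ → (-38,10,39)
closes: descent 0, river 12
min |a| on river = 2

2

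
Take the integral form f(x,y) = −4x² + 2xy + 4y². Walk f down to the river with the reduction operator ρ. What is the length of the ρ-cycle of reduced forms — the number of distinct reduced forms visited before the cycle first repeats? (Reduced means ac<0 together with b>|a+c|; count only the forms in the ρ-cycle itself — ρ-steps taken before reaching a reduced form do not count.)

D = 68, ⌊√D⌋ = 8
river: ρ → (4,6,-2)
river: ρ → (-2,6,4)
river: ρ → (4,2,-4)
river: ρ → (-4,6,2)
river: ρ → (2,6,-4)
river: ρ → (-4,2,4)
ρ-cycle length = 6 (tail of 0 descent steps not counted)

6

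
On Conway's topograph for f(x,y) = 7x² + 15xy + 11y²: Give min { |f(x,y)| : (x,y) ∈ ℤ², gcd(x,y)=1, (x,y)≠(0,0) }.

translate: b→1 (≡15 mod 14), so (7,15,11)→(7,1,3)
flip: (7,1,3)→(3,-1,7)
reduced (well bottom): (3,-1,7) with a≤c, −a<b≤a
well minimum = a = 3

3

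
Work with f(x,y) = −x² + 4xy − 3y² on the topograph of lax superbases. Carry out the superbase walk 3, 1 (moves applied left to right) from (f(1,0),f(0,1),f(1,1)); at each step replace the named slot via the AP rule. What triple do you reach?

start (-1,-3,0) = (f(1,0),f(0,1),f(1,1))
replace slot 3: 2·((-1)+(-3)) − 0 = -8 → (-1,-3,-8)
replace slot 1: 2·((-3)+(-8)) − (-1) = -21 → (-21,-3,-8)

-21,-3,-8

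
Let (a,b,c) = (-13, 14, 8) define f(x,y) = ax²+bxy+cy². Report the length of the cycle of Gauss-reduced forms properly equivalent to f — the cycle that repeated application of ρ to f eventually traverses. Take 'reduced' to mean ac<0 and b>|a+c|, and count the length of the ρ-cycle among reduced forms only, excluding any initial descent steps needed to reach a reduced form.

D = 612, ⌊√D⌋ = 24
river: ρ → (8,18,-9)
river: ρ → (-9,18,8)
river: ρ → (8,14,-13)
river: ρ → (-13,12,9)
river: ρ → (9,24,-1)
river: ρ → (-1,24,9)
river: ρ → (9,12,-13)
river: ρ → (-13,14,8)
ρ-cycle length = 8 (tail of 0 descent steps not counted)

8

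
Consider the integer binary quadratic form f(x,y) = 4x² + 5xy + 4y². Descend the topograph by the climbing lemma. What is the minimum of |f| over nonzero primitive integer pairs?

translate: b→-3 (≡5 mod 8), so (4,5,4)→(4,-3,3)
flip: (4,-3,3)→(3,3,4)
reduced (well bottom): (3,3,4) with a≤c, −a<b≤a
well minimum = a = 3

3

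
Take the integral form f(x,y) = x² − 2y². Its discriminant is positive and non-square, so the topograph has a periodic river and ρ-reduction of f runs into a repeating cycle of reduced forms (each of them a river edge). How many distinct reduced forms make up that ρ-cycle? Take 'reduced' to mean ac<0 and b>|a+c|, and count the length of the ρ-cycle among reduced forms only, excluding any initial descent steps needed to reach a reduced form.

D = 8, ⌊√D⌋ = 2
descent: ρ → (-2,0,1)
descent: ρ → (1,2,-1)  [lands on river]
river: ρ → (-1,2,1)
ρ-cycle length = 2 (tail of 2 descent steps not counted)

2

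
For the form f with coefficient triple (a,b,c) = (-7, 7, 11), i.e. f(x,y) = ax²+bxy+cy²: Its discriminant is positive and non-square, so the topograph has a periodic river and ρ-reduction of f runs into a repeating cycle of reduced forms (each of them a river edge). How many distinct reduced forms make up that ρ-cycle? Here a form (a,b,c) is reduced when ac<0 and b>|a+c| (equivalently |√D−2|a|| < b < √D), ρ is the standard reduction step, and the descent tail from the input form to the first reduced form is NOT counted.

D = 357, ⌊√D⌋ = 18
river: ρ → (11,15,-3)
river: ρ → (-3,15,11)
river: ρ → (11,7,-7)
river: ρ → (-7,7,11)
ρ-cycle length = 4 (tail of 0 descent steps not counted)

4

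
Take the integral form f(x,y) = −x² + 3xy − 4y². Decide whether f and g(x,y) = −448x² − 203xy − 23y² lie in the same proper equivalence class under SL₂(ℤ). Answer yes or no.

D₁ = -7, D₂ = -7
f is negative-definite; reduce −f:
−f: translate: b→1 (≡-3 mod 2), so (1,-3,4)→(1,1,2)
−f: reduced (well bottom): (1,1,2) with a≤c, −a<b≤a
flip sign back: reduced form of f is (-1,-1,-2)
g is negative-definite; reduce −g:
−g: flip: (448,203,23)→(23,-203,448)
−g: translate: b→-19 (≡-203 mod 46), so (23,-203,448)→(23,-19,4)
−g: flip: (23,-19,4)→(4,19,23)
−g: translate: b→3 (≡19 mod 8), so (4,19,23)→(4,3,1)
−g: flip: (4,3,1)→(1,-3,4)
−g: translate: b→1 (≡-3 mod 2), so (1,-3,4)→(1,1,2)
−g: reduced (well bottom): (1,1,2) with a≤c, −a<b≤a
flip sign back: reduced form of g is (-1,-1,-2)
reduced forms (-1, -1, -2) vs (-1, -1, -2) ⇒ equivalent

yes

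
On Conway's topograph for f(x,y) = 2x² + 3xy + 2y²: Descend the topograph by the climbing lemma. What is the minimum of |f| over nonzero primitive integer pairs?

translate: b→-1 (≡3 mod 4), so (2,3,2)→(2,-1,1)
flip: (2,-1,1)→(1,1,2)
reduced (well bottom): (1,1,2) with a≤c, −a<b≤a
well minimum = a = 1

1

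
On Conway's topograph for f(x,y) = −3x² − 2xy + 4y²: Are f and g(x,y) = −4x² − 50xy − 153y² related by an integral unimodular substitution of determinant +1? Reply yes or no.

D₁ = 52, D₂ = 52
river cycle of f (length 10): (4, 2, -3), (-3, 4, 3), (3, 2, -4), (-4, 6, 1), (1, 6, -4), (-4, 2, 3), (3, 4, -3), (-3, 2, 4), (4, 6, -1), (-1, 6, 4)
river cycle of g (length 10): (-4, 6, 1), (1, 6, -4), (-4, 2, 3), (3, 4, -3), (-3, 2, 4), (4, 6, -1), (-1, 6, 4), (4, 2, -3), (-3, 4, 3), (3, 2, -4)
cycles coincide ⇒ equivalent

yes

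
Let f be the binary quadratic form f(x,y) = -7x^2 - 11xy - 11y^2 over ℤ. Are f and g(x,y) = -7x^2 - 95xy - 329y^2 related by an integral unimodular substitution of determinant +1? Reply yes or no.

D₁ = -187, D₂ = -187
f is negative-definite; reduce −f:
−f: translate: b→-3 (≡11 mod 14), so (7,11,11)→(7,-3,7)
−f: flip: (7,-3,7)→(7,3,7)
−f: reduced (well bottom): (7,3,7) with a≤c, −a<b≤a
flip sign back: reduced form of f is (-7,-3,-7)
g is negative-definite; reduce −g:
−g: translate: b→-3 (≡95 mod 14), so (7,95,329)→(7,-3,7)
−g: flip: (7,-3,7)→(7,3,7)
−g: reduced (well bottom): (7,3,7) with a≤c, −a<b≤a
flip sign back: reduced form of g is (-7,-3,-7)
reduced forms (-7, -3, -7) vs (-7, -3, -7) ⇒ equivalent

yes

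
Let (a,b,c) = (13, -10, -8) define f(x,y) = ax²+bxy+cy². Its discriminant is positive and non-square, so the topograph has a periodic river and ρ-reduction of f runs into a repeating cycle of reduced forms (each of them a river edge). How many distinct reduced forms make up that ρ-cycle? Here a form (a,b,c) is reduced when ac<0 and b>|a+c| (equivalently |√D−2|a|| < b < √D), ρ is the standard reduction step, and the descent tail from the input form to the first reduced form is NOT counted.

D = 516, ⌊√D⌋ = 22
descent: ρ → (-8,10,13)  [lands on river]
river: ρ → (13,16,-5)
river: ρ → (-5,14,16)
river: ρ → (16,18,-3)
river: ρ → (-3,18,16)
river: ρ → (16,14,-5)
river: ρ → (-5,16,13)
river: ρ → (13,10,-8)
river: ρ → (-8,22,1)
river: ρ → (1,22,-8)
ρ-cycle length = 10 (tail of 1 descent step not counted)

10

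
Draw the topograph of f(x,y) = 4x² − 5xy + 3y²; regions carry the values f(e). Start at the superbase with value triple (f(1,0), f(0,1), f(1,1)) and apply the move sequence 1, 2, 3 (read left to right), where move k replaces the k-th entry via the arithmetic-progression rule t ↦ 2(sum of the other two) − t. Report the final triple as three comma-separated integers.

start (4,3,2) = (f(1,0),f(0,1),f(1,1))
replace slot 1: 2·(3+2) − 4 = 6 → (6,3,2)
replace slot 2: 2·(6+2) − 3 = 13 → (6,13,2)
replace slot 3: 2·(6+13) − 2 = 36 → (6,13,36)

6,13,36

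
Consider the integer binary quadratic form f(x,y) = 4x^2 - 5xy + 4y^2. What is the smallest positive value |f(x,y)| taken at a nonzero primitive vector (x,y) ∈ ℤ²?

translate: b→3 (≡-5 mod 8), so (4,-5,4)→(4,3,3)
flip: (4,3,3)→(3,-3,4)
translate: b→3 (≡-3 mod 6), so (3,-3,4)→(3,3,4)
reduced (well bottom): (3,3,4) with a≤c, −a<b≤a
well minimum = a = 3

3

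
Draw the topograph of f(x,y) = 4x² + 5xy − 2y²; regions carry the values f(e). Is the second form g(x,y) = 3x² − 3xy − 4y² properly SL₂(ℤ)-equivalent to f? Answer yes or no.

D₁ = 57, D₂ = 57
river cycle of f (length 6): (-2, 7, 1), (1, 7, -2), (-2, 5, 4), (4, 3, -3), (-3, 3, 4), (4, 5, -2)
river cycle of g (length 6): (-4, 3, 3), (3, 3, -4), (-4, 5, 2), (2, 7, -1), (-1, 7, 2), (2, 5, -4)
cycles differ ⇒ inequivalent

no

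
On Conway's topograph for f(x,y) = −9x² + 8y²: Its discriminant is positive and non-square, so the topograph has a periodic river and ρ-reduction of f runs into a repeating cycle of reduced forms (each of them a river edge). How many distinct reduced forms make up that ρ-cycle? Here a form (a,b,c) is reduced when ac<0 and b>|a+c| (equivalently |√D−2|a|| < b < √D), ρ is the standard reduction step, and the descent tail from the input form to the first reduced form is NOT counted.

D = 288, ⌊√D⌋ = 16
descent: ρ → (8,16,-1)  [lands on river]
river: ρ → (-1,16,8)
ρ-cycle length = 2 (tail of 1 descent step not counted)

2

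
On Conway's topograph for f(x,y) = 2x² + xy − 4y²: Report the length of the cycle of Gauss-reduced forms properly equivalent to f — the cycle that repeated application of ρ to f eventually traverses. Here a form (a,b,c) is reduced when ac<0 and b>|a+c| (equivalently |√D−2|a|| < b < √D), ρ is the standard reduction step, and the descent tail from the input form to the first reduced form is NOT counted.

D = 33, ⌊√D⌋ = 5
descent: ρ → (-4,-1,2)
descent: ρ → (2,5,-1)  [lands on river]
river: ρ → (-1,5,2)
river: ρ → (2,3,-3)
river: ρ → (-3,3,2)
ρ-cycle length = 4 (tail of 2 descent steps not counted)

4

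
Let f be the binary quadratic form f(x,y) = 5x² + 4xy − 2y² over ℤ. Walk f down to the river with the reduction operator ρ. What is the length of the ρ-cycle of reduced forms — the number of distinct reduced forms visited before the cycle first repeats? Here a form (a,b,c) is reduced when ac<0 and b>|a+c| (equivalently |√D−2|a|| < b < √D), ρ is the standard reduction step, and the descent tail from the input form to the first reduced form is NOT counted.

D = 56, ⌊√D⌋ = 7
river: ρ → (-2,4,5)
river: ρ → (5,6,-1)
river: ρ → (-1,6,5)
river: ρ → (5,4,-2)
ρ-cycle length = 4 (tail of 0 descent steps not counted)

4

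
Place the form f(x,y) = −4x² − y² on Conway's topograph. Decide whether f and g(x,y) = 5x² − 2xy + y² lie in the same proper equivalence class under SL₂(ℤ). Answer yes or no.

D₁ = -16, D₂ = -16
f is negative-definite; reduce −f:
−f: flip: (4,0,1)→(1,0,4)
−f: reduced (well bottom): (1,0,4) with a≤c, −a<b≤a
flip sign back: reduced form of f is (-1,0,-4)
g: flip: (5,-2,1)→(1,2,5)
g: translate: b→0 (≡2 mod 2), so (1,2,5)→(1,0,4)
g: reduced (well bottom): (1,0,4) with a≤c, −a<b≤a
reduced forms (-1, 0, -4) vs (1, 0, 4) ⇒ inequivalent

no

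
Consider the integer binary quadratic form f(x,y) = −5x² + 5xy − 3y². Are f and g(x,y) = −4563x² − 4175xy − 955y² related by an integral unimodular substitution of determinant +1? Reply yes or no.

D₁ = -35, D₂ = -35
f is negative-definite; reduce −f:
−f: translate: b→5 (≡-5 mod 10), so (5,-5,3)→(5,5,3)
−f: flip: (5,5,3)→(3,-5,5)
−f: translate: b→1 (≡-5 mod 6), so (3,-5,5)→(3,1,3)
−f: reduced (well bottom): (3,1,3) with a≤c, −a<b≤a
flip sign back: reduced form of f is (-3,-1,-3)
g is negative-definite; reduce −g:
−g: flip: (4563,4175,955)→(955,-4175,4563)
−g: translate: b→-355 (≡-4175 mod 1910), so (955,-4175,4563)→(955,-355,33)
−g: flip: (955,-355,33)→(33,355,955)
−g: translate: b→25 (≡355 mod 66), so (33,355,955)→(33,25,5)
−g: flip: (33,25,5)→(5,-25,33)
−g: translate: b→5 (≡-25 mod 10), so (5,-25,33)→(5,5,3)
−g: flip: (5,5,3)→(3,-5,5)
−g: translate: b→1 (≡-5 mod 6), so (3,-5,5)→(3,1,3)
−g: reduced (well bottom): (3,1,3) with a≤c, −a<b≤a
flip sign back: reduced form of g is (-3,-1,-3)
reduced forms (-3, -1, -3) vs (-3, -1, -3) ⇒ equivalent

yes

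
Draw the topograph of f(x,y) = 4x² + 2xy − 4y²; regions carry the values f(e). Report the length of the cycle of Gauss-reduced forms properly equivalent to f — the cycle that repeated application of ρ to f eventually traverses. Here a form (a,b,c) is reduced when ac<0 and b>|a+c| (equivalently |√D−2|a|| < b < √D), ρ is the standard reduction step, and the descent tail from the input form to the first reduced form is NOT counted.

D = 68, ⌊√D⌋ = 8
river: ρ → (-4,6,2)
river: ρ → (2,6,-4)
river: ρ → (-4,2,4)
river: ρ → (4,6,-2)
river: ρ → (-2,6,4)
river: ρ → (4,2,-4)
ρ-cycle length = 6 (tail of 0 descent steps not counted)

6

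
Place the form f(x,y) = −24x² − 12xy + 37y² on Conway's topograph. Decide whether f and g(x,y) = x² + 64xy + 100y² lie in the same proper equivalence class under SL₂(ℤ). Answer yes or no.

D₁ = 3696, D₂ = 3696
river cycle of f (length 8): (-24, 36, 25), (25, 14, -35), (-35, 56, 4), (4, 56, -35), (-35, 14, 25), (25, 36, -24), (-24, 60, 1), (1, 60, -24)
river cycle of g (length 8): (1, 60, -24), (-24, 36, 25), (25, 14, -35), (-35, 56, 4), (4, 56, -35), (-35, 14, 25), (25, 36, -24), (-24, 60, 1)
cycles coincide ⇒ equivalent

yes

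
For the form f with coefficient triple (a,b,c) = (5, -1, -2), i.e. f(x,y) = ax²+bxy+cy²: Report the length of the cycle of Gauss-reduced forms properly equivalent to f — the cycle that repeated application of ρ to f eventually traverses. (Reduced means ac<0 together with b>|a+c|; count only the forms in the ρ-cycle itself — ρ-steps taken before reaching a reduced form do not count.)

D = 41, ⌊√D⌋ = 6
descent: ρ → (-2,5,2)  [lands on river]
river: ρ → (2,3,-4)
river: ρ → (-4,5,1)
river: ρ → (1,5,-4)
river: ρ → (-4,3,2)
river: ρ → (2,5,-2)
river: ρ → (-2,3,4)
river: ρ → (4,5,-1)
river: ρ → (-1,5,4)
river: ρ → (4,3,-2)
ρ-cycle length = 10 (tail of 1 descent step not counted)

10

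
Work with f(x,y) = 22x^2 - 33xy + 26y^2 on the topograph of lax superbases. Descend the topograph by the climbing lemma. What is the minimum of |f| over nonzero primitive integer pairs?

translate: b→11 (≡-33 mod 44), so (22,-33,26)→(22,11,15)
flip: (22,11,15)→(15,-11,22)
reduced (well bottom): (15,-11,22) with a≤c, −a<b≤a
well minimum = a = 15

15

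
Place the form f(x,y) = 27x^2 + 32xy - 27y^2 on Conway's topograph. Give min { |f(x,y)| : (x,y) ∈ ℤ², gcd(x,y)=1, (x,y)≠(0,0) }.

river: ρ → (-27,22,32)
river: ρ → (32,42,-17)
river: ρ → (-17,60,5)
river: ρ → (5,60,-17)
river: ρ → (-17,42,32)
river: ρ → (32,22,-27)
river: ρ → (-27,32,27)
river: ρ → (27,22,-32)
river: ρ → (-32,42,17)
river: ρ → (17,60,-5)
river: ρ → (-5,60,17)
river: ρ → (17,42,-32)
river: ρ → (-32,22,27)
river: ρ → (27,32,-27)
closes: descent 0, river 14
min |a| on river = 5

5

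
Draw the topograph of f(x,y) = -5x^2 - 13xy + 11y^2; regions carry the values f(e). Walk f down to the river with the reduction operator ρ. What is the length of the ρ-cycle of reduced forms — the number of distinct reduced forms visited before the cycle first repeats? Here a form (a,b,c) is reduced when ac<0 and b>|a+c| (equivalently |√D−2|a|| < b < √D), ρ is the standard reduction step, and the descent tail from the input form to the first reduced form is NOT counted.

D = 389, ⌊√D⌋ = 19
descent: ρ → (11,13,-5)  [lands on river]
river: ρ → (-5,17,5)
river: ρ → (5,13,-11)
river: ρ → (-11,9,7)
river: ρ → (7,19,-1)
river: ρ → (-1,19,7)
river: ρ → (7,9,-11)
river: ρ → (-11,13,5)
river: ρ → (5,17,-5)
river: ρ → (-5,13,11)
river: ρ → (11,9,-7)
river: ρ → (-7,19,1)
river: ρ → (1,19,-7)
river: ρ → (-7,9,11)
ρ-cycle length = 14 (tail of 1 descent step not counted)

14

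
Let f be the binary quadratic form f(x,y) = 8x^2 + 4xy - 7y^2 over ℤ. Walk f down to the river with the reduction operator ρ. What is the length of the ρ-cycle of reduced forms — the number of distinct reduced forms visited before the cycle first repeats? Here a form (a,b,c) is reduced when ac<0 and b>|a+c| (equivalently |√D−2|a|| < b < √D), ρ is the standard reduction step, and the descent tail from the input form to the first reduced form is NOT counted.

D = 240, ⌊√D⌋ = 15
river: ρ → (-7,10,5)
river: ρ → (5,10,-7)
river: ρ → (-7,4,8)
river: ρ → (8,12,-3)
river: ρ → (-3,12,8)
river: ρ → (8,4,-7)
ρ-cycle length = 6 (tail of 0 descent steps not counted)

6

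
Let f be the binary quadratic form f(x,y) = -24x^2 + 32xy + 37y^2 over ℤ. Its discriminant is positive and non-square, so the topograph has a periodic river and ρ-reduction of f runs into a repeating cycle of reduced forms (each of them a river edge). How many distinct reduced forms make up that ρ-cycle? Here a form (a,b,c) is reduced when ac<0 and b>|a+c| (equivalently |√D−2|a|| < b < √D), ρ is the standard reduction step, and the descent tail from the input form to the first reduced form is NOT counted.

D = 4576, ⌊√D⌋ = 67
river: ρ → (37,42,-19)
river: ρ → (-19,34,45)
river: ρ → (45,56,-8)
river: ρ → (-8,56,45)
river: ρ → (45,34,-19)
river: ρ → (-19,42,37)
river: ρ → (37,32,-24)
river: ρ → (-24,64,5)
river: ρ → (5,66,-11)
river: ρ → (-11,66,5)
river: ρ → (5,64,-24)
river: ρ → (-24,32,37)
ρ-cycle length = 12 (tail of 0 descent steps not counted)

12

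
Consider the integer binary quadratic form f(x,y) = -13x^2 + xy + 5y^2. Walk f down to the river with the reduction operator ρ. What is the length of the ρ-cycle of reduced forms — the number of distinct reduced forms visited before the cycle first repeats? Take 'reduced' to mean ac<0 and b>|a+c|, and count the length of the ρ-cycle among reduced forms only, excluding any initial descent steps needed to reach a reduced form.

D = 261, ⌊√D⌋ = 16
descent: ρ → (5,9,-9)  [lands on river]
river: ρ → (-9,9,5)
river: ρ → (5,11,-7)
river: ρ → (-7,3,9)
river: ρ → (9,15,-1)
river: ρ → (-1,15,9)
river: ρ → (9,3,-7)
river: ρ → (-7,11,5)
ρ-cycle length = 8 (tail of 1 descent step not counted)

8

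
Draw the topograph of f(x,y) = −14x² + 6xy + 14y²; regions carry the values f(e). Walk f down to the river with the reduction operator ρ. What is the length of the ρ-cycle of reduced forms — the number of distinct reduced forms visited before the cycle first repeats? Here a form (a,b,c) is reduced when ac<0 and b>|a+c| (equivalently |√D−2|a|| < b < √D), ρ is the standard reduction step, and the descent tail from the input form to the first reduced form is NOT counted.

D = 820, ⌊√D⌋ = 28
river: ρ → (14,22,-6)
river: ρ → (-6,26,6)
river: ρ → (6,22,-14)
river: ρ → (-14,6,14)
ρ-cycle length = 4 (tail of 0 descent steps not counted)

4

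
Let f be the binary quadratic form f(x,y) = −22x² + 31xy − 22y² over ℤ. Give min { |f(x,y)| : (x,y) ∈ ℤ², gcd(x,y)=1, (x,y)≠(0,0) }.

translate: b→13 (≡-31 mod 44), so (22,-31,22)→(22,13,13)
flip: (22,13,13)→(13,-13,22)
translate: b→13 (≡-13 mod 26), so (13,-13,22)→(13,13,22)
reduced (well bottom): (13,13,22) with a≤c, −a<b≤a
well minimum |f| = |-13| = 13 (negative-definite)

13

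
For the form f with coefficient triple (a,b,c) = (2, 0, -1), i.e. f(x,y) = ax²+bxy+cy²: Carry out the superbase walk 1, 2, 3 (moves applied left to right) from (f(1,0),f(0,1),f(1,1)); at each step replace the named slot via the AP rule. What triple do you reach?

start (2,-1,1) = (f(1,0),f(0,1),f(1,1))
replace slot 1: 2·((-1)+1) − 2 = -2 → (-2,-1,1)
replace slot 2: 2·((-2)+1) − (-1) = -1 → (-2,-1,1)
replace slot 3: 2·((-2)+(-1)) − 1 = -7 → (-2,-1,-7)

-2,-1,-7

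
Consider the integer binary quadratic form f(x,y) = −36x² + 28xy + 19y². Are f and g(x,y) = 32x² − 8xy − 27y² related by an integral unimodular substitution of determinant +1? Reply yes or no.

D₁ = 3520, D₂ = 3520
river cycle of f (length 6): (19, 48, -16), (-16, 48, 19), (19, 28, -36), (-36, 44, 11), (11, 44, -36), (-36, 28, 19)
river cycle of g (length 4): (-27, 8, 32), (32, 56, -3), (-3, 58, 13), (13, 46, -27)
cycles differ ⇒ inequivalent

no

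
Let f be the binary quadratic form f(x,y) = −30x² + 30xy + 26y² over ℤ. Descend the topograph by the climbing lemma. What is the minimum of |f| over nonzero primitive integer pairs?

river: ρ → (26,22,-34)
river: ρ → (-34,46,14)
river: ρ → (14,38,-46)
river: ρ → (-46,54,6)
river: ρ → (6,54,-46)
river: ρ → (-46,38,14)
river: ρ → (14,46,-34)
river: ρ → (-34,22,26)
river: ρ → (26,30,-30)
river: ρ → (-30,30,26)
closes: descent 0, river 10
min |a| on river = 6

6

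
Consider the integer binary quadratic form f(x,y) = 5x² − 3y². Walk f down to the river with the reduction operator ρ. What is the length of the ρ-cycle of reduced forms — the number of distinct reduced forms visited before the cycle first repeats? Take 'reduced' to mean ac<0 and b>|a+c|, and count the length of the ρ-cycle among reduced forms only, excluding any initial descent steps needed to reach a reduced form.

D = 60, ⌊√D⌋ = 7
descent: ρ → (-3,6,2)  [lands on river]
river: ρ → (2,6,-3)
ρ-cycle length = 2 (tail of 1 descent step not counted)

2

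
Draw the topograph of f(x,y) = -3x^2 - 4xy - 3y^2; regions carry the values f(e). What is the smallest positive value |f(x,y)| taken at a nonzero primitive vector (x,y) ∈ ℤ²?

translate: b→-2 (≡4 mod 6), so (3,4,3)→(3,-2,2)
flip: (3,-2,2)→(2,2,3)
reduced (well bottom): (2,2,3) with a≤c, −a<b≤a
well minimum |f| = |-2| = 2 (negative-definite)

2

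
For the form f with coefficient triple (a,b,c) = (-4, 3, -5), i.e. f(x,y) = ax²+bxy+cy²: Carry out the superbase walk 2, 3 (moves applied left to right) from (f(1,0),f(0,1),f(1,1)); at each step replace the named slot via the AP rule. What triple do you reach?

start (-4,-5,-6) = (f(1,0),f(0,1),f(1,1))
replace slot 2: 2·((-4)+(-6)) − (-5) = -15 → (-4,-15,-6)
replace slot 3: 2·((-4)+(-15)) − (-6) = -32 → (-4,-15,-32)

-4,-15,-32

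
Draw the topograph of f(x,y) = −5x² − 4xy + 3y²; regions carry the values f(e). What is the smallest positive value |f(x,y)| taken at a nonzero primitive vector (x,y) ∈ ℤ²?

descent: ρ → (3,4,-5)  [lands on river]
river: ρ → (-5,6,2)
river: ρ → (2,6,-5)
river: ρ → (-5,4,3)
river: ρ → (3,8,-1)
river: ρ → (-1,8,3)
closes: descent 1, river 6
min |a| on river = 1

1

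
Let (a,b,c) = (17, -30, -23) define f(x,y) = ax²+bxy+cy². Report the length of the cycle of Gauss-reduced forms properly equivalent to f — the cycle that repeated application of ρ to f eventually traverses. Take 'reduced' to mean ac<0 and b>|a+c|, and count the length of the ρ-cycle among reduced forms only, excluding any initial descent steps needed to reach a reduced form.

D = 2464, ⌊√D⌋ = 49
descent: ρ → (-23,30,17)  [lands on river]
river: ρ → (17,38,-15)
river: ρ → (-15,22,33)
river: ρ → (33,44,-4)
river: ρ → (-4,44,33)
river: ρ → (33,22,-15)
river: ρ → (-15,38,17)
river: ρ → (17,30,-23)
river: ρ → (-23,16,24)
river: ρ → (24,32,-15)
river: ρ → (-15,28,28)
river: ρ → (28,28,-15)
river: ρ → (-15,32,24)
river: ρ → (24,16,-23)
ρ-cycle length = 14 (tail of 1 descent step not counted)

14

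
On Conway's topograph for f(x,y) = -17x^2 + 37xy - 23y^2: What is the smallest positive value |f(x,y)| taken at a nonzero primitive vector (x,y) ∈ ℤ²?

translate: b→-3 (≡-37 mod 34), so (17,-37,23)→(17,-3,3)
flip: (17,-3,3)→(3,3,17)
reduced (well bottom): (3,3,17) with a≤c, −a<b≤a
well minimum |f| = |-3| = 3 (negative-definite)

3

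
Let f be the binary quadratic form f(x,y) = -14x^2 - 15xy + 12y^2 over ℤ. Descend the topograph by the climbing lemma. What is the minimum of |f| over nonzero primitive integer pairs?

descent: ρ → (12,15,-14)  [lands on river]
river: ρ → (-14,13,13)
river: ρ → (13,13,-14)
river: ρ → (-14,15,12)
river: ρ → (12,9,-17)
river: ρ → (-17,25,4)
river: ρ → (4,23,-23)
river: ρ → (-23,23,4)
river: ρ → (4,25,-17)
river: ρ → (-17,9,12)
closes: descent 1, river 10
min |a| on river = 4

4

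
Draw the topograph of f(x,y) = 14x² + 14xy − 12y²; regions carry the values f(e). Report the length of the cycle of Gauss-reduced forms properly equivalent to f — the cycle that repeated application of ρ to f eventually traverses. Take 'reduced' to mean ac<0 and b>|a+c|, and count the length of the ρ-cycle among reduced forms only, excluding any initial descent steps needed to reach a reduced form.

D = 868, ⌊√D⌋ = 29
river: ρ → (-12,10,16)
river: ρ → (16,22,-6)
river: ρ → (-6,26,8)
river: ρ → (8,22,-12)
river: ρ → (-12,26,4)
river: ρ → (4,22,-24)
river: ρ → (-24,26,2)
river: ρ → (2,26,-24)
river: ρ → (-24,22,4)
river: ρ → (4,26,-12)
river: ρ → (-12,22,8)
river: ρ → (8,26,-6)
river: ρ → (-6,22,16)
river: ρ → (16,10,-12)
river: ρ → (-12,14,14)
river: ρ → (14,14,-12)
ρ-cycle length = 16 (tail of 0 descent steps not counted)

16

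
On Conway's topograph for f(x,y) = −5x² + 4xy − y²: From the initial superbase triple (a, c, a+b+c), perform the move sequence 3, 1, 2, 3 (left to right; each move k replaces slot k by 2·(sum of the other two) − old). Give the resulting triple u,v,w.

start (-5,-1,-2) = (f(1,0),f(0,1),f(1,1))
replace slot 3: 2·((-5)+(-1)) − (-2) = -10 → (-5,-1,-10)
replace slot 1: 2·((-1)+(-10)) − (-5) = -17 → (-17,-1,-10)
replace slot 2: 2·((-17)+(-10)) − (-1) = -53 → (-17,-53,-10)
replace slot 3: 2·((-17)+(-53)) − (-10) = -130 → (-17,-53,-130)

-17,-53,-130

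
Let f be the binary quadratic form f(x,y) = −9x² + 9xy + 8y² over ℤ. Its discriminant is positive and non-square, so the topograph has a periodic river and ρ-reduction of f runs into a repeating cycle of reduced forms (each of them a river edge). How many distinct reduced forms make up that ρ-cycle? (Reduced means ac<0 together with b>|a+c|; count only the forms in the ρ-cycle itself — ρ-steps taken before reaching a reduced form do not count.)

D = 369, ⌊√D⌋ = 19
river: ρ → (8,7,-10)
river: ρ → (-10,13,5)
river: ρ → (5,17,-4)
river: ρ → (-4,15,9)
river: ρ → (9,3,-10)
river: ρ → (-10,17,2)
river: ρ → (2,19,-1)
river: ρ → (-1,19,2)
river: ρ → (2,17,-10)
river: ρ → (-10,3,9)
river: ρ → (9,15,-4)
river: ρ → (-4,17,5)
river: ρ → (5,13,-10)
river: ρ → (-10,7,8)
river: ρ → (8,9,-9)
river: ρ → (-9,9,8)
ρ-cycle length = 16 (tail of 0 descent steps not counted)

16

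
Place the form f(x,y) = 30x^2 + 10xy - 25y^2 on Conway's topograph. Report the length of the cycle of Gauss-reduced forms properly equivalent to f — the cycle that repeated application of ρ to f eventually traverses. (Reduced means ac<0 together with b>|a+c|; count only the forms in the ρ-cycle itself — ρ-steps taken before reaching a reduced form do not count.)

D = 3100, ⌊√D⌋ = 55
river: ρ → (-25,40,15)
river: ρ → (15,50,-10)
river: ρ → (-10,50,15)
river: ρ → (15,40,-25)
river: ρ → (-25,10,30)
river: ρ → (30,50,-5)
river: ρ → (-5,50,30)
river: ρ → (30,10,-25)
ρ-cycle length = 8 (tail of 0 descent steps not counted)

8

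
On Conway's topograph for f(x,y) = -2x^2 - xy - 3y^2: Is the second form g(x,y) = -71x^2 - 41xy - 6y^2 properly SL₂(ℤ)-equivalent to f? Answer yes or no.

D₁ = -23, D₂ = -23
f is negative-definite; reduce −f:
−f: reduced (well bottom): (2,1,3) with a≤c, −a<b≤a
flip sign back: reduced form of f is (-2,-1,-3)
g is negative-definite; reduce −g:
−g: flip: (71,41,6)→(6,-41,71)
−g: translate: b→-5 (≡-41 mod 12), so (6,-41,71)→(6,-5,2)
−g: flip: (6,-5,2)→(2,5,6)
−g: translate: b→1 (≡5 mod 4), so (2,5,6)→(2,1,3)
−g: reduced (well bottom): (2,1,3) with a≤c, −a<b≤a
flip sign back: reduced form of g is (-2,-1,-3)
reduced forms (-2, -1, -3) vs (-2, -1, -3) ⇒ equivalent

yes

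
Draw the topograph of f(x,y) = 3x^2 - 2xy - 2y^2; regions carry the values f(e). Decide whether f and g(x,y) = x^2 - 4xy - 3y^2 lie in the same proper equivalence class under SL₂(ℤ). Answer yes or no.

D₁ = 28, D₂ = 28
river cycle of f (length 4): (-2, 2, 3), (3, 4, -1), (-1, 4, 3), (3, 2, -2)
river cycle of g (length 4): (-3, 4, 1), (1, 4, -3), (-3, 2, 2), (2, 2, -3)
cycles differ ⇒ inequivalent

no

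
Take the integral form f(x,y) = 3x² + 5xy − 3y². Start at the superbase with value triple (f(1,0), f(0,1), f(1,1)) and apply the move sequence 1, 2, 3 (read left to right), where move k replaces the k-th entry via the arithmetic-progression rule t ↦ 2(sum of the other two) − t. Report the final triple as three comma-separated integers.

start (3,-3,5) = (f(1,0),f(0,1),f(1,1))
replace slot 1: 2·((-3)+5) − 3 = 1 → (1,-3,5)
replace slot 2: 2·(1+5) − (-3) = 15 → (1,15,5)
replace slot 3: 2·(1+15) − 5 = 27 → (1,15,27)

1,15,27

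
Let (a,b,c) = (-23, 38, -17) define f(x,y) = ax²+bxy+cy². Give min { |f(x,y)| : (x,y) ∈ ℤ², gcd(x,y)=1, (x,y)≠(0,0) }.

translate: b→8 (≡-38 mod 46), so (23,-38,17)→(23,8,2)
flip: (23,8,2)→(2,-8,23)
translate: b→0 (≡-8 mod 4), so (2,-8,23)→(2,0,15)
reduced (well bottom): (2,0,15) with a≤c, −a<b≤a
well minimum |f| = |-2| = 2 (negative-definite)

2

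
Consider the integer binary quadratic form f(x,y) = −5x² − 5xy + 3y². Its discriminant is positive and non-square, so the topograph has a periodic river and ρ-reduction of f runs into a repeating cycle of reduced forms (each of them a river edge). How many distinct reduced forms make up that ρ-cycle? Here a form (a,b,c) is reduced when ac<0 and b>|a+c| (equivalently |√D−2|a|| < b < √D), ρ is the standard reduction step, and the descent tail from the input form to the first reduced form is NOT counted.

D = 85, ⌊√D⌋ = 9
descent: ρ → (3,5,-5)  [lands on river]
river: ρ → (-5,5,3)
river: ρ → (3,7,-3)
river: ρ → (-3,5,5)
river: ρ → (5,5,-3)
river: ρ → (-3,7,3)
ρ-cycle length = 6 (tail of 1 descent step not counted)

6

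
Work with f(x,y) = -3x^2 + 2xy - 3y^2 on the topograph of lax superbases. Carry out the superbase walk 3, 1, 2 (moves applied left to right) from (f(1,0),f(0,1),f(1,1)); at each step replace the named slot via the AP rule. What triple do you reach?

start (-3,-3,-4) = (f(1,0),f(0,1),f(1,1))
replace slot 3: 2·((-3)+(-3)) − (-4) = -8 → (-3,-3,-8)
replace slot 1: 2·((-3)+(-8)) − (-3) = -19 → (-19,-3,-8)
replace slot 2: 2·((-19)+(-8)) − (-3) = -51 → (-19,-51,-8)

-19,-51,-8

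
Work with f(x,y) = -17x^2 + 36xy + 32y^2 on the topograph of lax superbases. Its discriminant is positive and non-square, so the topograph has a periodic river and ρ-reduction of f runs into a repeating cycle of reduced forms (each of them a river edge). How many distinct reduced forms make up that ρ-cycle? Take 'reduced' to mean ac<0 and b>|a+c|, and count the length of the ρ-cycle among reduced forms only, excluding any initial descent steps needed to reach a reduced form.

D = 3472, ⌊√D⌋ = 58
river: ρ → (32,28,-21)
river: ρ → (-21,56,4)
river: ρ → (4,56,-21)
river: ρ → (-21,28,32)
river: ρ → (32,36,-17)
river: ρ → (-17,32,36)
river: ρ → (36,40,-13)
river: ρ → (-13,38,39)
river: ρ → (39,40,-12)
river: ρ → (-12,56,7)
river: ρ → (7,56,-12)
river: ρ → (-12,40,39)
river: ρ → (39,38,-13)
river: ρ → (-13,40,36)
river: ρ → (36,32,-17)
river: ρ → (-17,36,32)
ρ-cycle length = 16 (tail of 0 descent steps not counted)

16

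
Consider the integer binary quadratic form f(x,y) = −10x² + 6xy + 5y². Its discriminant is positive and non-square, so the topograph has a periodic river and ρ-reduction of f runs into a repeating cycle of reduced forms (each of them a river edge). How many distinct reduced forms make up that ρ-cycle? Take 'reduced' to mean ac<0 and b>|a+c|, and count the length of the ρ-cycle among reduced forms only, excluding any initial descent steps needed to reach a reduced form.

D = 236, ⌊√D⌋ = 15
river: ρ → (5,14,-2)
river: ρ → (-2,14,5)
river: ρ → (5,6,-10)
river: ρ → (-10,14,1)
river: ρ → (1,14,-10)
river: ρ → (-10,6,5)
ρ-cycle length = 6 (tail of 0 descent steps not counted)

6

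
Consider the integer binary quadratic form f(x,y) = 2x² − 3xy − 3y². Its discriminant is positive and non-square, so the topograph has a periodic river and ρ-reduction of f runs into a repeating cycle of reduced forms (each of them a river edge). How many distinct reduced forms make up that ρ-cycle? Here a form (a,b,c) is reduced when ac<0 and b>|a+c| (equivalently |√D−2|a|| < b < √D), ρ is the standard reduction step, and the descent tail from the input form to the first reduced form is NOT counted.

D = 33, ⌊√D⌋ = 5
descent: ρ → (-3,3,2)  [lands on river]
river: ρ → (2,5,-1)
river: ρ → (-1,5,2)
river: ρ → (2,3,-3)
ρ-cycle length = 4 (tail of 1 descent step not counted)

4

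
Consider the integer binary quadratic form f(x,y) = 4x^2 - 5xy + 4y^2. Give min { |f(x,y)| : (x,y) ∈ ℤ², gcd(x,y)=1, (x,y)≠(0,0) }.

translate: b→3 (≡-5 mod 8), so (4,-5,4)→(4,3,3)
flip: (4,3,3)→(3,-3,4)
translate: b→3 (≡-3 mod 6), so (3,-3,4)→(3,3,4)
reduced (well bottom): (3,3,4) with a≤c, −a<b≤a
well minimum = a = 3

3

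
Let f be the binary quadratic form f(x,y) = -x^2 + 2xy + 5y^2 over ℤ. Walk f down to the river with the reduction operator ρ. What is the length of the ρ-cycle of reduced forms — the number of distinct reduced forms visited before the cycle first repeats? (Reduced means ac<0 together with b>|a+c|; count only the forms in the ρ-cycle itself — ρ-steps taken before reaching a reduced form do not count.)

D = 24, ⌊√D⌋ = 4
descent: ρ → (5,-2,-1)
descent: ρ → (-1,4,2)  [lands on river]
river: ρ → (2,4,-1)
ρ-cycle length = 2 (tail of 2 descent steps not counted)

2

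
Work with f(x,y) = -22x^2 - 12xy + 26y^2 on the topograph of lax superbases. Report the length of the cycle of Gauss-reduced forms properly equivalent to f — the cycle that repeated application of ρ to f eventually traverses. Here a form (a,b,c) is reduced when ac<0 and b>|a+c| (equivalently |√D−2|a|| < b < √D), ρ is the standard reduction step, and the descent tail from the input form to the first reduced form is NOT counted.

D = 2432, ⌊√D⌋ = 49
descent: ρ → (26,12,-22)  [lands on river]
river: ρ → (-22,32,16)
river: ρ → (16,32,-22)
river: ρ → (-22,12,26)
river: ρ → (26,40,-8)
river: ρ → (-8,40,26)
ρ-cycle length = 6 (tail of 1 descent step not counted)

6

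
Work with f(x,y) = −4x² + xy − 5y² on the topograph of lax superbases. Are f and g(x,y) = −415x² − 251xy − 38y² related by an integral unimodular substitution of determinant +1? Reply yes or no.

D₁ = -79, D₂ = -79
f is negative-definite; reduce −f:
−f: reduced (well bottom): (4,-1,5) with a≤c, −a<b≤a
flip sign back: reduced form of f is (-4,1,-5)
g is negative-definite; reduce −g:
−g: flip: (415,251,38)→(38,-251,415)
−g: translate: b→-23 (≡-251 mod 76), so (38,-251,415)→(38,-23,4)
−g: flip: (38,-23,4)→(4,23,38)
−g: translate: b→-1 (≡23 mod 8), so (4,23,38)→(4,-1,5)
−g: reduced (well bottom): (4,-1,5) with a≤c, −a<b≤a
flip sign back: reduced form of g is (-4,1,-5)
reduced forms (-4, 1, -5) vs (-4, 1, -5) ⇒ equivalent

yes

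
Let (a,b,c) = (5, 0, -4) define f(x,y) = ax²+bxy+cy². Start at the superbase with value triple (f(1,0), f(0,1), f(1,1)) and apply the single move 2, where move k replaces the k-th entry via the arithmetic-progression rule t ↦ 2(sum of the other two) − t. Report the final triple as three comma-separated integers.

start (5,-4,1) = (f(1,0),f(0,1),f(1,1))
replace slot 2: 2·(5+1) − (-4) = 16 → (5,16,1)

5,16,1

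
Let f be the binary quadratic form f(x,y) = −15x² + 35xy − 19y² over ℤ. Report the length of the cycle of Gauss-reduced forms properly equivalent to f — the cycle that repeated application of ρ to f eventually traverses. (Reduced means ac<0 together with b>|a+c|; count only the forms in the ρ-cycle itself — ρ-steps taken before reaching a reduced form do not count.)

D = 85, ⌊√D⌋ = 9
descent: ρ → (-19,3,1)
descent: ρ → (1,9,-1)  [lands on river]
river: ρ → (-1,9,1)
ρ-cycle length = 2 (tail of 2 descent steps not counted)

2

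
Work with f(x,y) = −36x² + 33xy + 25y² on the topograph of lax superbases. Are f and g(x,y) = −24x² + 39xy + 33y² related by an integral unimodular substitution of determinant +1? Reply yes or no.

D₁ = 4689, D₂ = 4689
river cycle of f (length 72): (25, 67, -2), (-2, 65, 58), (58, 51, -9), (-9, 57, 40), (40, 23, -26), (-26, 29, 37), (37, 45, -18), (-18, 63, 10), (10, 57, -36), (-36, 15, 31), … (62 more)
river cycle of g (length 34): (33, 27, -30), (-30, 33, 30), (30, 27, -33), (-33, 39, 24), (24, 57, -15), (-15, 63, 12), (12, 57, -30), (-30, 63, 6), (6, 57, -60), (-60, 63, 3), … (24 more)
cycles differ ⇒ inequivalent

no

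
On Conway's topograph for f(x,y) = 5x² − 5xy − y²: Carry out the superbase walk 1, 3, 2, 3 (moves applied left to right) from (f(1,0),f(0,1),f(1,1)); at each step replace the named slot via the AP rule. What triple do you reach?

start (5,-1,-1) = (f(1,0),f(0,1),f(1,1))
replace slot 1: 2·((-1)+(-1)) − 5 = -9 → (-9,-1,-1)
replace slot 3: 2·((-9)+(-1)) − (-1) = -19 → (-9,-1,-19)
replace slot 2: 2·((-9)+(-19)) − (-1) = -55 → (-9,-55,-19)
replace slot 3: 2·((-9)+(-55)) − (-19) = -109 → (-9,-55,-109)

-9,-55,-109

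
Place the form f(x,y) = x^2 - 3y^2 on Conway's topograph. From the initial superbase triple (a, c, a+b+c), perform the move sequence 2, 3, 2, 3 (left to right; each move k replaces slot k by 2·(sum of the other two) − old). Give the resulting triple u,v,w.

start (1,-3,-2) = (f(1,0),f(0,1),f(1,1))
replace slot 2: 2·(1+(-2)) − (-3) = 1 → (1,1,-2)
replace slot 3: 2·(1+1) − (-2) = 6 → (1,1,6)
replace slot 2: 2·(1+6) − 1 = 13 → (1,13,6)
replace slot 3: 2·(1+13) − 6 = 22 → (1,13,22)

1,13,22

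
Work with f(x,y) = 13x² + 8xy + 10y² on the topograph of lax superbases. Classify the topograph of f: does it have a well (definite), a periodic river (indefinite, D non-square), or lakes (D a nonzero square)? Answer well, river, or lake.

D = b²−4ac = 8² − 4·13·10 = -456
D < 0 ⇒ definite ⇒ every region one sign ⇒ single well

well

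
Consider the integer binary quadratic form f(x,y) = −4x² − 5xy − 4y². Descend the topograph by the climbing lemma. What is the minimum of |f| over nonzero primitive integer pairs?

translate: b→-3 (≡5 mod 8), so (4,5,4)→(4,-3,3)
flip: (4,-3,3)→(3,3,4)
reduced (well bottom): (3,3,4) with a≤c, −a<b≤a
well minimum |f| = |-3| = 3 (negative-definite)

3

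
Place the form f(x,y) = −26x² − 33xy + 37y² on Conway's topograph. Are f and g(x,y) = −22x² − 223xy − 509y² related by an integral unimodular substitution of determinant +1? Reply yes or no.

D₁ = 4937, D₂ = 4937
river cycle of f (length 102): (37, 33, -26), (-26, 19, 44), (44, 69, -1), (-1, 69, 44), (44, 19, -26), (-26, 33, 37), (37, 41, -22), (-22, 47, 31), (31, 15, -38), (-38, 61, 8), … (92 more)
river cycle of g (length 102): (-22, 41, 37), (37, 33, -26), (-26, 19, 44), (44, 69, -1), (-1, 69, 44), (44, 19, -26), (-26, 33, 37), (37, 41, -22), (-22, 47, 31), (31, 15, -38), … (92 more)
cycles coincide ⇒ equivalent

yes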